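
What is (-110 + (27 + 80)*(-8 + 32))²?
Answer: 6041764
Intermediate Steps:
(-110 + (27 + 80)*(-8 + 32))² = (-110 + 107*24)² = (-110 + 2568)² = 2458² = 6041764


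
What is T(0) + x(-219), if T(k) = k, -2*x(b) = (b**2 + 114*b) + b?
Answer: -11388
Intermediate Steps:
x(b) = -115*b/2 - b**2/2 (x(b) = -((b**2 + 114*b) + b)/2 = -(b**2 + 115*b)/2 = -115*b/2 - b**2/2)
T(0) + x(-219) = 0 - 1/2*(-219)*(115 - 219) = 0 - 1/2*(-219)*(-104) = 0 - 11388 = -11388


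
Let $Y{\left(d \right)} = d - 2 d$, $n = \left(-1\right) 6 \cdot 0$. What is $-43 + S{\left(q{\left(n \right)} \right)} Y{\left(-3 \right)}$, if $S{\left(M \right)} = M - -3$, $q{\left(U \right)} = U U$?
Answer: $-34$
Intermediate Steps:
$n = 0$ ($n = \left(-6\right) 0 = 0$)
$Y{\left(d \right)} = - d$
$q{\left(U \right)} = U^{2}$
$S{\left(M \right)} = 3 + M$ ($S{\left(M \right)} = M + 3 = 3 + M$)
$-43 + S{\left(q{\left(n \right)} \right)} Y{\left(-3 \right)} = -43 + \left(3 + 0^{2}\right) \left(\left(-1\right) \left(-3\right)\right) = -43 + \left(3 + 0\right) 3 = -43 + 3 \cdot 3 = -43 + 9 = -34$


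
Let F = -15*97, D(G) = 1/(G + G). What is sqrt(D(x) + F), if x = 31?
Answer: 7*I*sqrt(114142)/62 ≈ 38.144*I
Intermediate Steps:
D(G) = 1/(2*G)
F = -1455
sqrt(D(x) + F) = sqrt((1/2)/31 - 1455) = sqrt((1/2)*(1/31) - 1455) = sqrt(1/62 - 1455) = sqrt(-90209/62) = 7*I*sqrt(114142)/62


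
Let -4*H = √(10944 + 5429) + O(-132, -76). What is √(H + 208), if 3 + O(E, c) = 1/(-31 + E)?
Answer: √(22185278 - 26569*√16373)/326 ≈ 13.295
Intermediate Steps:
O(E, c) = -3 + 1/(-31 + E)
H = 245/326 - √16373/4 (H = -(√(10944 + 5429) + (94 - 3*(-132))/(-31 - 132))/4 = -(√16373 + (94 + 396)/(-163))/4 = -(√16373 - 1/163*490)/4 = -(√16373 - 490/163)/4 = -(-490/163 + √16373)/4 = 245/326 - √16373/4 ≈ -31.238)
√(H + 208) = √((245/326 - √16373/4) + 208) = √(68053/326 - √16373/4)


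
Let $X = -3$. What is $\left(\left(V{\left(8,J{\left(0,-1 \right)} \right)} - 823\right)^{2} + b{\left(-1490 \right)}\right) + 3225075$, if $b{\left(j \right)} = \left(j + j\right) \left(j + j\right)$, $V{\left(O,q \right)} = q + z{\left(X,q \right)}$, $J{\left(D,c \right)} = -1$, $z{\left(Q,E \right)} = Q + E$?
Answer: $12791059$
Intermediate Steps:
$z{\left(Q,E \right)} = E + Q$
$V{\left(O,q \right)} = -3 + 2 q$ ($V{\left(O,q \right)} = q + \left(q - 3\right) = q + \left(-3 + q\right) = -3 + 2 q$)
$b{\left(j \right)} = 4 j^{2}$ ($b{\left(j \right)} = 2 j 2 j = 4 j^{2}$)
$\left(\left(V{\left(8,J{\left(0,-1 \right)} \right)} - 823\right)^{2} + b{\left(-1490 \right)}\right) + 3225075 = \left(\left(\left(-3 + 2 \left(-1\right)\right) - 823\right)^{2} + 4 \left(-1490\right)^{2}\right) + 3225075 = \left(\left(\left(-3 - 2\right) - 823\right)^{2} + 4 \cdot 2220100\right) + 3225075 = \left(\left(-5 - 823\right)^{2} + 8880400\right) + 3225075 = \left(\left(-828\right)^{2} + 8880400\right) + 3225075 = \left(685584 + 8880400\right) + 3225075 = 9565984 + 3225075 = 12791059$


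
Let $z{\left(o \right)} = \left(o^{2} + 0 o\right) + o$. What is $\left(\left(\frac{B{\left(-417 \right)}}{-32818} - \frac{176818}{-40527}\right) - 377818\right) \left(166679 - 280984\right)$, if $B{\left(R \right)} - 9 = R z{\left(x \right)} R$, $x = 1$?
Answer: $\frac{57439626354451378765}{1330015086} \approx 4.3187 \cdot 10^{10}$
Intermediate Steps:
$z{\left(o \right)} = o + o^{2}$ ($z{\left(o \right)} = \left(o^{2} + 0\right) + o = o^{2} + o = o + o^{2}$)
$B{\left(R \right)} = 9 + 2 R^{2}$ ($B{\left(R \right)} = 9 + R 1 \left(1 + 1\right) R = 9 + R 1 \cdot 2 R = 9 + R 2 R = 9 + 2 R R = 9 + 2 R^{2}$)
$\left(\left(\frac{B{\left(-417 \right)}}{-32818} - \frac{176818}{-40527}\right) - 377818\right) \left(166679 - 280984\right) = \left(\left(\frac{9 + 2 \left(-417\right)^{2}}{-32818} - \frac{176818}{-40527}\right) - 377818\right) \left(166679 - 280984\right) = \left(\left(\left(9 + 2 \cdot 173889\right) \left(- \frac{1}{32818}\right) - - \frac{176818}{40527}\right) - 377818\right) \left(-114305\right) = \left(\left(\left(9 + 347778\right) \left(- \frac{1}{32818}\right) + \frac{176818}{40527}\right) - 377818\right) \left(-114305\right) = \left(\left(347787 \left(- \frac{1}{32818}\right) + \frac{176818}{40527}\right) - 377818\right) \left(-114305\right) = \left(\left(- \frac{347787}{32818} + \frac{176818}{40527}\right) - 377818\right) \left(-114305\right) = \left(- \frac{8291950625}{1330015086} - 377818\right) \left(-114305\right) = \left(- \frac{502511931712973}{1330015086}\right) \left(-114305\right) = \frac{57439626354451378765}{1330015086}$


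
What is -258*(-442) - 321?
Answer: 113715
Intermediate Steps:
-258*(-442) - 321 = 114036 - 321 = 113715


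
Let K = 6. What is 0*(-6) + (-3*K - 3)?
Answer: -21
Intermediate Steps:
0*(-6) + (-3*K - 3) = 0*(-6) + (-3*6 - 3) = 0 + (-18 - 3) = 0 - 21 = -21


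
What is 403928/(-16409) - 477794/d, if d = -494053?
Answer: -191721718438/8106915677 ≈ -23.649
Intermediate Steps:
403928/(-16409) - 477794/d = 403928/(-16409) - 477794/(-494053) = 403928*(-1/16409) - 477794*(-1/494053) = -403928/16409 + 477794/494053 = -191721718438/8106915677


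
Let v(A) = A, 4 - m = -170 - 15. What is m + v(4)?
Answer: 193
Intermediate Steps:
m = 189 (m = 4 - (-170 - 15) = 4 - 1*(-185) = 4 + 185 = 189)
m + v(4) = 189 + 4 = 193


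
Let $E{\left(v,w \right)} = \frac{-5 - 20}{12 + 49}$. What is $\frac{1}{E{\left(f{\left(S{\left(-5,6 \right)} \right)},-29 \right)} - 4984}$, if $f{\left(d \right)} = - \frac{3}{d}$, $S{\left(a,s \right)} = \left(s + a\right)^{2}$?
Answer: $- \frac{61}{304049} \approx -0.00020063$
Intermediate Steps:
$S{\left(a,s \right)} = \left(a + s\right)^{2}$
$E{\left(v,w \right)} = - \frac{25}{61}$
$\frac{1}{E{\left(f{\left(S{\left(-5,6 \right)} \right)},-29 \right)} - 4984} = \frac{1}{- \frac{25}{61} - 4984} = \frac{1}{- \frac{304049}{61}} = - \frac{61}{304049}$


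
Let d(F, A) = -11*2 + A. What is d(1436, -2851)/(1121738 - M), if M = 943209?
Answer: -221/13733 ≈ -0.016093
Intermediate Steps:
d(F, A) = -22 + A
d(1436, -2851)/(1121738 - M) = (-22 - 2851)/(1121738 - 1*943209) = -2873/(1121738 - 943209) = -2873/178529 = -2873*1/178529 = -221/13733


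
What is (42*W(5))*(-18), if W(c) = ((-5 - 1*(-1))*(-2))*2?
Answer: -12096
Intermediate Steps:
W(c) = 16 (W(c) = ((-5 + 1)*(-2))*2 = -4*(-2)*2 = 8*2 = 16)
(42*W(5))*(-18) = (42*16)*(-18) = 672*(-18) = -12096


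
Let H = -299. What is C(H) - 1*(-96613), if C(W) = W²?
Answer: 186014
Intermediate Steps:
C(H) - 1*(-96613) = (-299)² - 1*(-96613) = 89401 + 96613 = 186014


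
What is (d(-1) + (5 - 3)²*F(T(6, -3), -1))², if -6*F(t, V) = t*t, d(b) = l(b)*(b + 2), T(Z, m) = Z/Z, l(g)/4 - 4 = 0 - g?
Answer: 3364/9 ≈ 373.78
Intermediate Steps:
l(g) = 16 - 4*g (l(g) = 16 + 4*(0 - g) = 16 + 4*(-g) = 16 - 4*g)
T(Z, m) = 1
d(b) = (2 + b)*(16 - 4*b) (d(b) = (16 - 4*b)*(b + 2) = (16 - 4*b)*(2 + b) = (2 + b)*(16 - 4*b))
F(t, V) = -t²/6 (F(t, V) = -t*t/6 = -t²/6)
(d(-1) + (5 - 3)²*F(T(6, -3), -1))² = (-4*(-4 - 1)*(2 - 1) + (5 - 3)²*(-⅙*1²))² = (-4*(-5)*1 + 2²*(-⅙*1))² = (20 + 4*(-⅙))² = (20 - ⅔)² = (58/3)² = 3364/9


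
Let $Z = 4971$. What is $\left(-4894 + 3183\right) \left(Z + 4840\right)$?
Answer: $-16786621$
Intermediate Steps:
$\left(-4894 + 3183\right) \left(Z + 4840\right) = \left(-4894 + 3183\right) \left(4971 + 4840\right) = \left(-1711\right) 9811 = -16786621$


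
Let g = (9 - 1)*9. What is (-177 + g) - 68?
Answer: -173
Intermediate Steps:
g = 72 (g = 8*9 = 72)
(-177 + g) - 68 = (-177 + 72) - 68 = -105 - 68 = -173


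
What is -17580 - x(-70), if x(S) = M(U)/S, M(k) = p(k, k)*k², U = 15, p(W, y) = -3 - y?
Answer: -123465/7 ≈ -17638.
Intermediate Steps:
M(k) = k²*(-3 - k) (M(k) = (-3 - k)*k² = k²*(-3 - k))
x(S) = -4050/S (x(S) = (15²*(-3 - 1*15))/S = (225*(-3 - 15))/S = (225*(-18))/S = -4050/S)
-17580 - x(-70) = -17580 - (-4050)/(-70) = -17580 - (-4050)*(-1)/70 = -17580 - 1*405/7 = -17580 - 405/7 = -123465/7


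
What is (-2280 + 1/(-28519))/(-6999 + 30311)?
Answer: -65023321/664834928 ≈ -0.097804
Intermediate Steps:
(-2280 + 1/(-28519))/(-6999 + 30311) = (-2280 - 1/28519)/23312 = -65023321/28519*1/23312 = -65023321/664834928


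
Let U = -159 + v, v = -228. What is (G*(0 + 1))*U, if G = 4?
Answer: -1548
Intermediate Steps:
U = -387 (U = -159 - 228 = -387)
(G*(0 + 1))*U = (4*(0 + 1))*(-387) = (4*1)*(-387) = 4*(-387) = -1548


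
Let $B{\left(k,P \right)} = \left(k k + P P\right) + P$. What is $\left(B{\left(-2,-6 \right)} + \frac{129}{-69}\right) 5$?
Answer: $\frac{3695}{23} \approx 160.65$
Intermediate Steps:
$B{\left(k,P \right)} = P + P^{2} + k^{2}$ ($B{\left(k,P \right)} = \left(k^{2} + P^{2}\right) + P = \left(P^{2} + k^{2}\right) + P = P + P^{2} + k^{2}$)
$\left(B{\left(-2,-6 \right)} + \frac{129}{-69}\right) 5 = \left(\left(-6 + \left(-6\right)^{2} + \left(-2\right)^{2}\right) + \frac{129}{-69}\right) 5 = \left(\left(-6 + 36 + 4\right) + 129 \left(- \frac{1}{69}\right)\right) 5 = \left(34 - \frac{43}{23}\right) 5 = \frac{739}{23} \cdot 5 = \frac{3695}{23}$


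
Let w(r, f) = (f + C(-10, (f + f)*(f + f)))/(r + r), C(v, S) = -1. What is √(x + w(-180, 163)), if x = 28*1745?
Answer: √4885955/10 ≈ 221.04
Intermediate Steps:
w(r, f) = (-1 + f)/(2*r) (w(r, f) = (f - 1)/(r + r) = (-1 + f)/((2*r)) = (-1 + f)*(1/(2*r)) = (-1 + f)/(2*r))
x = 48860
√(x + w(-180, 163)) = √(48860 + (½)*(-1 + 163)/(-180)) = √(48860 + (½)*(-1/180)*162) = √(48860 - 9/20) = √(977191/20) = √4885955/10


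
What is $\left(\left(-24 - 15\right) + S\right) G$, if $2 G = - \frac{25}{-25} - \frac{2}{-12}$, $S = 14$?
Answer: $- \frac{175}{12} \approx -14.583$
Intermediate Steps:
$G = \frac{7}{12}$ ($G = \frac{- \frac{25}{-25} - \frac{2}{-12}}{2} = \frac{\left(-25\right) \left(- \frac{1}{25}\right) - - \frac{1}{6}}{2} = \frac{1 + \frac{1}{6}}{2} = \frac{1}{2} \cdot \frac{7}{6} = \frac{7}{12} \approx 0.58333$)
$\left(\left(-24 - 15\right) + S\right) G = \left(\left(-24 - 15\right) + 14\right) \frac{7}{12} = \left(-39 + 14\right) \frac{7}{12} = \left(-25\right) \frac{7}{12} = - \frac{175}{12}$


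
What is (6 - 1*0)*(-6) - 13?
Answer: -49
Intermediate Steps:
(6 - 1*0)*(-6) - 13 = (6 + 0)*(-6) - 13 = 6*(-6) - 13 = -36 - 13 = -49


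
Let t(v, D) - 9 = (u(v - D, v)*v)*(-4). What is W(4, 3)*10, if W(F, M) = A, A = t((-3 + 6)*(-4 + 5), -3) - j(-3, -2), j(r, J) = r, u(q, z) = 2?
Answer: -120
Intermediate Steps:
t(v, D) = 9 - 8*v (t(v, D) = 9 + (2*v)*(-4) = 9 - 8*v)
A = -12 (A = (9 - 8*(-3 + 6)*(-4 + 5)) - 1*(-3) = (9 - 24) + 3 = -15 + 3 = -12)
W(F, M) = -12
W(4, 3)*10 = -12*10 = -120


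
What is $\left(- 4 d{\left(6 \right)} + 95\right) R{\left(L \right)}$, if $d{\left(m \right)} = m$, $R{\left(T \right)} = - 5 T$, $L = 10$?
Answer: $-3550$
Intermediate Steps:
$\left(- 4 d{\left(6 \right)} + 95\right) R{\left(L \right)} = \left(\left(-4\right) 6 + 95\right) \left(\left(-5\right) 10\right) = \left(-24 + 95\right) \left(-50\right) = 71 \left(-50\right) = -3550$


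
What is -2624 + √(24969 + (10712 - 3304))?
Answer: -2624 + √32377 ≈ -2444.1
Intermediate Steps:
-2624 + √(24969 + (10712 - 3304)) = -2624 + √(24969 + 7408) = -2624 + √32377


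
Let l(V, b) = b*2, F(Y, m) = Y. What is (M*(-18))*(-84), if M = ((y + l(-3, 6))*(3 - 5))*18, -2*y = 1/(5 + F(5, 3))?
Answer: -3252312/5 ≈ -6.5046e+5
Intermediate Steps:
l(V, b) = 2*b
y = -1/20 (y = -1/(2*(5 + 5)) = -½/10 = -½*⅒ = -1/20 ≈ -0.050000)
M = -2151/5 (M = ((-1/20 + 2*6)*(3 - 5))*18 = ((-1/20 + 12)*(-2))*18 = ((239/20)*(-2))*18 = -239/10*18 = -2151/5 ≈ -430.20)
(M*(-18))*(-84) = -2151/5*(-18)*(-84) = (38718/5)*(-84) = -3252312/5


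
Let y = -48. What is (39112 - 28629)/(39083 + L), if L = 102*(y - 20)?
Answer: 10483/32147 ≈ 0.32610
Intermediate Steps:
L = -6936 (L = 102*(-48 - 20) = 102*(-68) = -6936)
(39112 - 28629)/(39083 + L) = (39112 - 28629)/(39083 - 6936) = 10483/32147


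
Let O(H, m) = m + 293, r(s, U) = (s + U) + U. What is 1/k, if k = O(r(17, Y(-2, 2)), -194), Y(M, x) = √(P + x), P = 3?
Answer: 1/99 ≈ 0.010101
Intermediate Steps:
Y(M, x) = √(3 + x)
r(s, U) = s + 2*U (r(s, U) = (U + s) + U = s + 2*U)
O(H, m) = 293 + m
k = 99 (k = 293 - 194 = 99)
1/k = 1/99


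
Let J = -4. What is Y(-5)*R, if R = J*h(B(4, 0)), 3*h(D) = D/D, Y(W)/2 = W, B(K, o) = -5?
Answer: 40/3 ≈ 13.333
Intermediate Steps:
Y(W) = 2*W
h(D) = ⅓ (h(D) = (D/D)/3 = (⅓)*1 = ⅓)
R = -4/3 (R = -4*⅓ = -4/3 ≈ -1.3333)
Y(-5)*R = (2*(-5))*(-4/3) = -10*(-4/3) = 40/3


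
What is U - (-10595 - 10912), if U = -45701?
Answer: -24194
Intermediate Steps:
U - (-10595 - 10912) = -45701 - (-10595 - 10912) = -45701 - 1*(-21507) = -45701 + 21507 = -24194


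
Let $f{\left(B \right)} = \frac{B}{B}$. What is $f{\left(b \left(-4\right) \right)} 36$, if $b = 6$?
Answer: $36$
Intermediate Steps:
$f{\left(B \right)} = 1$
$f{\left(b \left(-4\right) \right)} 36 = 1 \cdot 36 = 36$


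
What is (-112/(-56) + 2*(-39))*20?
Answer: -1520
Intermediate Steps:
(-112/(-56) + 2*(-39))*20 = (-112*(-1/56) - 78)*20 = (2 - 78)*20 = -76*20 = -1520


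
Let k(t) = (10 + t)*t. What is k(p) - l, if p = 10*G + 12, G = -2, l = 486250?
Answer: -486266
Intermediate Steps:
p = -8 (p = 10*(-2) + 12 = -20 + 12 = -8)
k(t) = t*(10 + t)
k(p) - l = -8*(10 - 8) - 1*486250 = -8*2 - 486250 = -16 - 486250 = -486266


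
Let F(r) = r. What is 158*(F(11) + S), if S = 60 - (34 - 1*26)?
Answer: 9954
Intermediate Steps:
S = 52 (S = 60 - (34 - 26) = 60 - 1*8 = 60 - 8 = 52)
158*(F(11) + S) = 158*(11 + 52) = 158*63 = 9954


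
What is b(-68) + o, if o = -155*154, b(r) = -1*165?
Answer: -24035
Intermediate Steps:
b(r) = -165
o = -23870
b(-68) + o = -165 - 23870 = -24035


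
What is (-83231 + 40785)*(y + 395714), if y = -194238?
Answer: -8551850296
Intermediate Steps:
(-83231 + 40785)*(y + 395714) = (-83231 + 40785)*(-194238 + 395714) = -42446*201476 = -8551850296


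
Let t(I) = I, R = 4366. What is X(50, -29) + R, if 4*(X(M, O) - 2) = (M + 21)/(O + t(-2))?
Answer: 541561/124 ≈ 4367.4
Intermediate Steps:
X(M, O) = 2 + (21 + M)/(4*(-2 + O)) (X(M, O) = 2 + ((M + 21)/(O - 2))/4 = 2 + ((21 + M)/(-2 + O))/4 = 2 + (21 + M)/(4*(-2 + O)))
X(50, -29) + R = (5 + 50 + 8*(-29))/(4*(-2 - 29)) + 4366 = (1/4)*(5 + 50 - 232)/(-31) + 4366 = (1/4)*(-1/31)*(-177) + 4366 = 177/124 + 4366 = 541561/124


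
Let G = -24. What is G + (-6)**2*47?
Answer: 1668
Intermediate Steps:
G + (-6)**2*47 = -24 + (-6)**2*47 = -24 + 36*47 = -24 + 1692 = 1668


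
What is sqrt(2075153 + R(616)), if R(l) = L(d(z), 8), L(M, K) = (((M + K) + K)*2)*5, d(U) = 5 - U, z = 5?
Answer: sqrt(2075313) ≈ 1440.6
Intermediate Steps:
L(M, K) = 10*M + 20*K (L(M, K) = (((K + M) + K)*2)*5 = ((M + 2*K)*2)*5 = (2*M + 4*K)*5 = 10*M + 20*K)
R(l) = 160 (R(l) = 10*(5 - 1*5) + 20*8 = 10*(5 - 5) + 160 = 10*0 + 160 = 0 + 160 = 160)
sqrt(2075153 + R(616)) = sqrt(2075153 + 160) = sqrt(2075313)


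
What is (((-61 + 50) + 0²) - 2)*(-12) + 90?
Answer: 246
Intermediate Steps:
(((-61 + 50) + 0²) - 2)*(-12) + 90 = ((-11 + 0) - 2)*(-12) + 90 = (-11 - 2)*(-12) + 90 = -13*(-12) + 90 = 156 + 90 = 246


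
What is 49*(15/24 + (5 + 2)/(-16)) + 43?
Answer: 835/16 ≈ 52.188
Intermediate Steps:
49*(15/24 + (5 + 2)/(-16)) + 43 = 49*(15*(1/24) + 7*(-1/16)) + 43 = 49*(5/8 - 7/16) + 43 = 49*(3/16) + 43 = 147/16 + 43 = 835/16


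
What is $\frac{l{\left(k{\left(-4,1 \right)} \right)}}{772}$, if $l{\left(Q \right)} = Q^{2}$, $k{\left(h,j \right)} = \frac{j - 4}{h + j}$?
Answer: $\frac{1}{772} \approx 0.0012953$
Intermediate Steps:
$k{\left(h,j \right)} = \frac{-4 + j}{h + j}$
$\frac{l{\left(k{\left(-4,1 \right)} \right)}}{772} = \frac{\left(\frac{-4 + 1}{-4 + 1}\right)^{2}}{772} = \left(\frac{1}{-3} \left(-3\right)\right)^{2} \cdot \frac{1}{772} = \left(\left(- \frac{1}{3}\right) \left(-3\right)\right)^{2} \cdot \frac{1}{772} = 1^{2} \cdot \frac{1}{772} = 1 \cdot \frac{1}{772} = \frac{1}{772}$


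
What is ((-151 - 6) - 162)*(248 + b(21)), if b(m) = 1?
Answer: -79431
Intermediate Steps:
((-151 - 6) - 162)*(248 + b(21)) = ((-151 - 6) - 162)*(248 + 1) = (-157 - 162)*249 = -319*249 = -79431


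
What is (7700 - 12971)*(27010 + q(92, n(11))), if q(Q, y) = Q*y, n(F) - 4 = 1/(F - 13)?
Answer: -144066972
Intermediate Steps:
n(F) = 4 + 1/(-13 + F) (n(F) = 4 + 1/(F - 13) = 4 + 1/(-13 + F))
(7700 - 12971)*(27010 + q(92, n(11))) = (7700 - 12971)*(27010 + 92*((-51 + 4*11)/(-13 + 11))) = -5271*(27010 + 92*((-51 + 44)/(-2))) = -5271*(27010 + 92*(-½*(-7))) = -5271*(27010 + 92*(7/2)) = -5271*(27010 + 322) = -5271*27332 = -144066972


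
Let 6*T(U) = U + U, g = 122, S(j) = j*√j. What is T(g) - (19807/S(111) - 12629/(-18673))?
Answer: 2240219/56019 - 19807*√111/12321 ≈ 23.053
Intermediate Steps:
S(j) = j^(3/2)
T(U) = U/3 (T(U) = (U + U)/6 = (2*U)/6 = U/3)
T(g) - (19807/S(111) - 12629/(-18673)) = (⅓)*122 - (19807/(111^(3/2)) - 12629/(-18673)) = 122/3 - (19807/((111*√111)) - 12629*(-1/18673)) = 122/3 - (19807*(√111/12321) + 12629/18673) = 122/3 - (19807*√111/12321 + 12629/18673) = 122/3 - (12629/18673 + 19807*√111/12321) = 122/3 + (-12629/18673 - 19807*√111/12321) = 2240219/56019 - 19807*√111/12321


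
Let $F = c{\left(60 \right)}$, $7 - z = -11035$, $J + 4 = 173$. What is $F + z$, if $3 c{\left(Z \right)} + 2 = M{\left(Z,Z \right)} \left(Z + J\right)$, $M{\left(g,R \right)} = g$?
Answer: $\frac{46864}{3} \approx 15621.0$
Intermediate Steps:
$J = 169$ ($J = -4 + 173 = 169$)
$z = 11042$ ($z = 7 - -11035 = 7 + 11035 = 11042$)
$c{\left(Z \right)} = - \frac{2}{3} + \frac{Z \left(169 + Z\right)}{3}$ ($c{\left(Z \right)} = - \frac{2}{3} + \frac{Z \left(Z + 169\right)}{3} = - \frac{2}{3} + \frac{Z \left(169 + Z\right)}{3}$)
$F = \frac{13738}{3}$ ($F = - \frac{2}{3} + \frac{60^{2}}{3} + \frac{169}{3} \cdot 60 = - \frac{2}{3} + \frac{1}{3} \cdot 3600 + 3380 = - \frac{2}{3} + 1200 + 3380 = \frac{13738}{3} \approx 4579.3$)
$F + z = \frac{13738}{3} + 11042 = \frac{46864}{3}$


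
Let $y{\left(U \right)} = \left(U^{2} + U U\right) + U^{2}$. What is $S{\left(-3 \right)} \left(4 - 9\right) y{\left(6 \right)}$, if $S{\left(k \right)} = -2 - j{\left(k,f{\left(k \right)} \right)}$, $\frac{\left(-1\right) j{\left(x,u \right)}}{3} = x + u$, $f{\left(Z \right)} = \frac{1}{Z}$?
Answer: $6480$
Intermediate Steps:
$y{\left(U \right)} = 3 U^{2}$ ($y{\left(U \right)} = \left(U^{2} + U^{2}\right) + U^{2} = 2 U^{2} + U^{2} = 3 U^{2}$)
$j{\left(x,u \right)} = - 3 u - 3 x$ ($j{\left(x,u \right)} = - 3 \left(x + u\right) = - 3 \left(u + x\right) = - 3 u - 3 x$)
$S{\left(k \right)} = -2 + 3 k + \frac{3}{k}$ ($S{\left(k \right)} = -2 - \left(- \frac{3}{k} - 3 k\right) = -2 - \left(- 3 k - \frac{3}{k}\right) = -2 + \left(3 k + \frac{3}{k}\right) = -2 + 3 k + \frac{3}{k}$)
$S{\left(-3 \right)} \left(4 - 9\right) y{\left(6 \right)} = \left(-2 + 3 \left(-3\right) + \frac{3}{-3}\right) \left(4 - 9\right) 3 \cdot 6^{2} = \left(-2 - 9 + 3 \left(- \frac{1}{3}\right)\right) \left(4 - 9\right) 3 \cdot 36 = \left(-2 - 9 - 1\right) \left(\left(-5\right) 108\right) = \left(-12\right) \left(-540\right) = 6480$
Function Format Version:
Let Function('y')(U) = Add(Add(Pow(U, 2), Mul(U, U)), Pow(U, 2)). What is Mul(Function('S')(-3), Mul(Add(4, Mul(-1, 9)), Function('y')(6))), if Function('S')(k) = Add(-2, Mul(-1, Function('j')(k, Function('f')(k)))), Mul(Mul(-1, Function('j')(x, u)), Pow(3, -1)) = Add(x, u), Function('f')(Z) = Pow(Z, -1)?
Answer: 6480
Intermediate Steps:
Function('y')(U) = Mul(3, Pow(U, 2)) (Function('y')(U) = Add(Add(Pow(U, 2), Pow(U, 2)), Pow(U, 2)) = Add(Mul(2, Pow(U, 2)), Pow(U, 2)) = Mul(3, Pow(U, 2)))
Function('j')(x, u) = Add(Mul(-3, u), Mul(-3, x)) (Function('j')(x, u) = Mul(-3, Add(x, u)) = Mul(-3, Add(u, x)) = Add(Mul(-3, u), Mul(-3, x)))
Function('S')(k) = Add(-2, Mul(3, k), Mul(3, Pow(k, -1))) (Function('S')(k) = Add(-2, Mul(-1, Add(Mul(-3, Pow(k, -1)), Mul(-3, k)))) = Add(-2, Mul(-1, Add(Mul(-3, k), Mul(-3, Pow(k, -1))))) = Add(-2, Add(Mul(3, k), Mul(3, Pow(k, -1)))) = Add(-2, Mul(3, k), Mul(3, Pow(k, -1))))
Mul(Function('S')(-3), Mul(Add(4, Mul(-1, 9)), Function('y')(6))) = Mul(Add(-2, Mul(3, -3), Mul(3, Pow(-3, -1))), Mul(Add(4, Mul(-1, 9)), Mul(3, Pow(6, 2)))) = Mul(Add(-2, -9, Mul(3, Rational(-1, 3))), Mul(Add(4, -9), Mul(3, 36))) = Mul(Add(-2, -9, -1), Mul(-5, 108)) = Mul(-12, -540) = 6480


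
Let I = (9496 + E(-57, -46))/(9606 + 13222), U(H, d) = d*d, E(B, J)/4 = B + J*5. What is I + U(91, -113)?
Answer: 72874770/5707 ≈ 12769.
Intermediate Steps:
E(B, J) = 4*B + 20*J (E(B, J) = 4*(B + J*5) = 4*(B + 5*J) = 4*B + 20*J)
U(H, d) = d**2
I = 2087/5707 (I = (9496 + (4*(-57) + 20*(-46)))/(9606 + 13222) = (9496 + (-228 - 920))/22828 = (9496 - 1148)*(1/22828) = 8348*(1/22828) = 2087/5707 ≈ 0.36569)
I + U(91, -113) = 2087/5707 + (-113)**2 = 2087/5707 + 12769 = 72874770/5707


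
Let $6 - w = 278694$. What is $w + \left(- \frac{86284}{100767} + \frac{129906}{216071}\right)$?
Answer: $- \frac{6067831012880678}{21772826457} \approx -2.7869 \cdot 10^{5}$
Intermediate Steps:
$w = -278688$ ($w = 6 - 278694 = -278688$)
$w + \left(- \frac{86284}{100767} + \frac{129906}{216071}\right) = -278688 + \left(- \frac{86284}{100767} + \frac{129906}{216071}\right) = -278688 - \frac{5553232262}{21772826457} = - \frac{6067831012880678}{21772826457}$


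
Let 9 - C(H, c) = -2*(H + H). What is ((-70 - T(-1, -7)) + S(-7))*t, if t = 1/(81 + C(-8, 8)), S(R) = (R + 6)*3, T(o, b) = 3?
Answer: -38/29 ≈ -1.3103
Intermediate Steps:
S(R) = 18 + 3*R (S(R) = (6 + R)*3 = 18 + 3*R)
C(H, c) = 9 + 4*H (C(H, c) = 9 - (-2)*(H + H) = 9 - (-2)*2*H = 9 - (-4)*H = 9 + 4*H)
t = 1/58 (t = 1/(81 + (9 + 4*(-8))) = 1/(81 + (9 - 32)) = 1/(81 - 23) = 1/58 ≈ 0.017241)
((-70 - T(-1, -7)) + S(-7))*t = ((-70 - 1*3) + (18 + 3*(-7)))*(1/58) = ((-70 - 3) + (18 - 21))*(1/58) = (-73 - 3)*(1/58) = -76*1/58 = -38/29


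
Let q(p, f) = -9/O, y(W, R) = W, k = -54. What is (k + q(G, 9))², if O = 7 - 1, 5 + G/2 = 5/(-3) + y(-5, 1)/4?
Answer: 12321/4 ≈ 3080.3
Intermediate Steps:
G = -95/6 (G = -10 + 2*(5/(-3) - 5/4) = -10 + 2*(5*(-⅓) - 5*¼) = -10 + 2*(-5/3 - 5/4) = -10 + 2*(-35/12) = -10 - 35/6 = -95/6 ≈ -15.833)
O = 6
q(p, f) = -3/2 (q(p, f) = -9/6 = -9*⅙ = -3/2)
(k + q(G, 9))² = (-54 - 3/2)² = (-111/2)² = 12321/4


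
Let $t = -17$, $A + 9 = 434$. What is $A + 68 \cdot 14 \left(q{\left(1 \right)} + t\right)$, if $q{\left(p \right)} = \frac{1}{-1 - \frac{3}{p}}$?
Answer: $-15997$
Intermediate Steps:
$A = 425$ ($A = -9 + 434 = 425$)
$A + 68 \cdot 14 \left(q{\left(1 \right)} + t\right) = 425 + 68 \cdot 14 \left(\left(-1\right) 1 \frac{1}{3 + 1} - 17\right) = 425 + 68 \cdot 14 \left(\left(-1\right) 1 \cdot \frac{1}{4} - 17\right) = 425 + 68 \cdot 14 \left(- \frac{1}{4} - 17\right) = 425 + 68 \cdot 14 \left(- \frac{69}{4}\right) = 425 + 68 \left(- \frac{483}{2}\right) = 425 - 16422 = -15997$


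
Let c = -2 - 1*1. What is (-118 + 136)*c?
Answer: -54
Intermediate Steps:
c = -3 (c = -2 - 1 = -3)
(-118 + 136)*c = (-118 + 136)*(-3) = 18*(-3) = -54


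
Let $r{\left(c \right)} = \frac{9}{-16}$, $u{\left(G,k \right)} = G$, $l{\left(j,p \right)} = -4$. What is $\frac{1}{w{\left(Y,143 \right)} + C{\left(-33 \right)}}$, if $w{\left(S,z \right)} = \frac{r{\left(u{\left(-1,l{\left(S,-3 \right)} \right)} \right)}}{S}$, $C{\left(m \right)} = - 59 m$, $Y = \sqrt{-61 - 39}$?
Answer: $\frac{16614400}{32348236827} - \frac{160 i}{10782745609} \approx 0.00051361 - 1.4839 \cdot 10^{-8} i$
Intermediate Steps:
$r{\left(c \right)} = - \frac{9}{16}$ ($r{\left(c \right)} = 9 \left(- \frac{1}{16}\right) = - \frac{9}{16}$)
$Y = 10 i$ ($Y = \sqrt{-100} = 10 i \approx 10.0 i$)
$w{\left(S,z \right)} = - \frac{9}{16 S}$
$\frac{1}{w{\left(Y,143 \right)} + C{\left(-33 \right)}} = \frac{1}{- \frac{9}{16 \cdot 10 i} - -1947} = \frac{1}{- \frac{9 \left(- \frac{i}{10}\right)}{16} + 1947} = \frac{1}{\frac{9 i}{160} + 1947} = \frac{1}{1947 + \frac{9 i}{160}} = \frac{25600 \left(1947 - \frac{9 i}{160}\right)}{97044710481}$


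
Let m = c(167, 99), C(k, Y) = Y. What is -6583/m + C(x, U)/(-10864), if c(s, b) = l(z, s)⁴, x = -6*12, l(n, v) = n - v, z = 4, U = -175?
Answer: 17637577209/1095575053072 ≈ 0.016099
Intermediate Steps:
x = -72
c(s, b) = (4 - s)⁴
m = 705911761 (m = (-4 + 167)⁴ = 163⁴ = 705911761)
-6583/m + C(x, U)/(-10864) = -6583/705911761 - 175/(-10864) = -6583*1/705911761 - 175*(-1/10864) = -6583/705911761 + 25/1552 = 17637577209/1095575053072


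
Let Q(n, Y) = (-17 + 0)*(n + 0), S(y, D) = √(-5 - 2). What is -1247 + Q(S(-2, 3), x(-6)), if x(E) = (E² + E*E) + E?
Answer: -1247 - 17*I*√7 ≈ -1247.0 - 44.978*I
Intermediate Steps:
x(E) = E + 2*E² (x(E) = (E² + E²) + E = 2*E² + E = E + 2*E²)
S(y, D) = I*√7 (S(y, D) = √(-7) = I*√7)
Q(n, Y) = -17*n
-1247 + Q(S(-2, 3), x(-6)) = -1247 - 17*I*√7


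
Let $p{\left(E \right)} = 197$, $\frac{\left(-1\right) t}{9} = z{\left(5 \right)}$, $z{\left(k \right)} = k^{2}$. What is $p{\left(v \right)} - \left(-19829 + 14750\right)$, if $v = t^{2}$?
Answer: $5276$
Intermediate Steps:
$t = -225$ ($t = - 9 \cdot 5^{2} = \left(-9\right) 25 = -225$)
$v = 50625$ ($v = \left(-225\right)^{2} = 50625$)
$p{\left(v \right)} - \left(-19829 + 14750\right) = 197 - \left(-19829 + 14750\right) = 197 - -5079 = 197 + 5079 = 5276$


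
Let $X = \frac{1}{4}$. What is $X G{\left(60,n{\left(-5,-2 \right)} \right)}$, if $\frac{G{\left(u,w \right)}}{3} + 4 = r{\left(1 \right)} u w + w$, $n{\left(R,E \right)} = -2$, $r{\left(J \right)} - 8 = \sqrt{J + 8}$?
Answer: $- \frac{1989}{2} \approx -994.5$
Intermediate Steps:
$r{\left(J \right)} = 8 + \sqrt{8 + J}$ ($r{\left(J \right)} = 8 + \sqrt{J + 8} = 8 + \sqrt{8 + J}$)
$G{\left(u,w \right)} = -12 + 3 w + 33 u w$ ($G{\left(u,w \right)} = -12 + 3 \left(\left(8 + \sqrt{8 + 1}\right) u w + w\right) = -12 + 3 \left(\left(8 + \sqrt{9}\right) u w + w\right) = -12 + 3 \left(\left(8 + 3\right) u w + w\right) = -12 + 3 \left(11 u w + w\right) = -12 + 3 \left(w + 11 u w\right) = -12 + \left(3 w + 33 u w\right) = -12 + 3 w + 33 u w$)
$X = \frac{1}{4} \approx 0.25$
$X G{\left(60,n{\left(-5,-2 \right)} \right)} = \frac{-12 + 3 \left(-2\right) + 33 \cdot 60 \left(-2\right)}{4} = \frac{-12 - 6 - 3960}{4} = \frac{1}{4} \left(-3978\right) = - \frac{1989}{2}$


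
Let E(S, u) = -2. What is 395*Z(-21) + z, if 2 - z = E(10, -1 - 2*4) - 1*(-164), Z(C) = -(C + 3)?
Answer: 6950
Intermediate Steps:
Z(C) = -3 - C (Z(C) = -(3 + C) = -3 - C)
z = -160 (z = 2 - (-2 - 1*(-164)) = 2 - (-2 + 164) = 2 - 1*162 = 2 - 162 = -160)
395*Z(-21) + z = 395*(-3 - 1*(-21)) - 160 = 395*(-3 + 21) - 160 = 395*18 - 160 = 7110 - 160 = 6950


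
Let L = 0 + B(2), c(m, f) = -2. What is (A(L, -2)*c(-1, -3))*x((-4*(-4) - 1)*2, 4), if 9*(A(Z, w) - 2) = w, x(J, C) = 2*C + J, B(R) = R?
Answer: -1216/9 ≈ -135.11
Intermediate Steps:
L = 2 (L = 0 + 2 = 2)
x(J, C) = J + 2*C
A(Z, w) = 2 + w/9
(A(L, -2)*c(-1, -3))*x((-4*(-4) - 1)*2, 4) = ((2 + (1/9)*(-2))*(-2))*((-4*(-4) - 1)*2 + 2*4) = ((2 - 2/9)*(-2))*((16 - 1)*2 + 8) = ((16/9)*(-2))*(15*2 + 8) = -32*(30 + 8)/9 = -32/9*38 = -1216/9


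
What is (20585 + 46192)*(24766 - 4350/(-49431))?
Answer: 27249745948464/16477 ≈ 1.6538e+9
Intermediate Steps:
(20585 + 46192)*(24766 - 4350/(-49431)) = 66777*(24766 - 4350*(-1/49431)) = 66777*(24766 + 1450/16477) = 66777*(408070832/16477) = 27249745948464/16477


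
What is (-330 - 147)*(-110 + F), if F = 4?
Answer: 50562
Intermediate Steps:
(-330 - 147)*(-110 + F) = (-330 - 147)*(-110 + 4) = -477*(-106) = 50562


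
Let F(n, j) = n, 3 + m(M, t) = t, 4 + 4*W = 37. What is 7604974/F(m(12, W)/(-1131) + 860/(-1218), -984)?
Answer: -240834316632/22507 ≈ -1.0700e+7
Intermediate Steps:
W = 33/4 (W = -1 + (¼)*37 = -1 + 37/4 = 33/4 ≈ 8.2500)
m(M, t) = -3 + t
7604974/F(m(12, W)/(-1131) + 860/(-1218), -984) = 7604974/((-3 + 33/4)/(-1131) + 860/(-1218)) = 7604974/((21/4)*(-1/1131) + 860*(-1/1218)) = 7604974/(-7/1508 - 430/609) = 7604974/(-22507/31668) = 7604974*(-31668/22507) = -240834316632/22507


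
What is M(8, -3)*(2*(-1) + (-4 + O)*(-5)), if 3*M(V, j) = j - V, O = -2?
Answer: -308/3 ≈ -102.67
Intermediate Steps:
M(V, j) = -V/3 + j/3 (M(V, j) = (j - V)/3 = -V/3 + j/3)
M(8, -3)*(2*(-1) + (-4 + O)*(-5)) = (-⅓*8 + (⅓)*(-3))*(2*(-1) + (-4 - 2)*(-5)) = (-8/3 - 1)*(-2 - 6*(-5)) = -11*(-2 + 30)/3 = -11/3*28 = -308/3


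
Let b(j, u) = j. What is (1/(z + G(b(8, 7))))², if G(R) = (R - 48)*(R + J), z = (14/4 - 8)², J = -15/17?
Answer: 4624/323388289 ≈ 1.4299e-5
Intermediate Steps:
J = -15/17 (J = -15*1/17 = -15/17 ≈ -0.88235)
z = 81/4 (z = (14*(¼) - 8)² = (7/2 - 8)² = (-9/2)² = 81/4 ≈ 20.250)
G(R) = (-48 + R)*(-15/17 + R) (G(R) = (R - 48)*(R - 15/17) = (-48 + R)*(-15/17 + R))
(1/(z + G(b(8, 7))))² = (1/(81/4 + (720/17 + 8² - 831/17*8)))² = (1/(81/4 + (720/17 + 64 - 6648/17)))² = (1/(81/4 - 4840/17))² = (1/(-17983/68))² = (-68/17983)² = 4624/323388289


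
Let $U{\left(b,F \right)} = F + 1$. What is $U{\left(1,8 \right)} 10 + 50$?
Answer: $140$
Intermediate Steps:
$U{\left(b,F \right)} = 1 + F$
$U{\left(1,8 \right)} 10 + 50 = \left(1 + 8\right) 10 + 50 = 9 \cdot 10 + 50 = 90 + 50 = 140$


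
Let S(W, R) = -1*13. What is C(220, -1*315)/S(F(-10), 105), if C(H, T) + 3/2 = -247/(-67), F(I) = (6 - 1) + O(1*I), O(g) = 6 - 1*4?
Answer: -293/1742 ≈ -0.16820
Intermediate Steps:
O(g) = 2 (O(g) = 6 - 4 = 2)
F(I) = 7 (F(I) = (6 - 1) + 2 = 5 + 2 = 7)
S(W, R) = -13
C(H, T) = 293/134 (C(H, T) = -3/2 - 247/(-67) = -3/2 - 247*(-1/67) = -3/2 + 247/67 = 293/134)
C(220, -1*315)/S(F(-10), 105) = (293/134)/(-13) = (293/134)*(-1/13) = -293/1742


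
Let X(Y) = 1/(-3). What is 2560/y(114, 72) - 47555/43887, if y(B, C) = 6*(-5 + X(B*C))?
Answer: -3558515/43887 ≈ -81.084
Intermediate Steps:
X(Y) = -⅓
y(B, C) = -32 (y(B, C) = 6*(-5 - ⅓) = 6*(-16/3) = -32)
2560/y(114, 72) - 47555/43887 = 2560/(-32) - 47555/43887 = 2560*(-1/32) - 47555*1/43887 = -80 - 47555/43887 = -3558515/43887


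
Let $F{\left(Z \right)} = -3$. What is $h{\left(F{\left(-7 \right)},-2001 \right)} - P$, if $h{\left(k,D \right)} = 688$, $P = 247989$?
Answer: $-247301$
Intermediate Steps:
$h{\left(F{\left(-7 \right)},-2001 \right)} - P = 688 - 247989 = -247301$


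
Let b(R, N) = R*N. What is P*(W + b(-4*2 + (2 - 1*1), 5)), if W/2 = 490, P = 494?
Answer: 466830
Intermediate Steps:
W = 980 (W = 2*490 = 980)
b(R, N) = N*R
P*(W + b(-4*2 + (2 - 1*1), 5)) = 494*(980 + 5*(-4*2 + (2 - 1*1))) = 494*(980 + 5*(-8 + (2 - 1))) = 494*(980 + 5*(-8 + 1)) = 494*(980 + 5*(-7)) = 494*(980 - 35) = 494*945 = 466830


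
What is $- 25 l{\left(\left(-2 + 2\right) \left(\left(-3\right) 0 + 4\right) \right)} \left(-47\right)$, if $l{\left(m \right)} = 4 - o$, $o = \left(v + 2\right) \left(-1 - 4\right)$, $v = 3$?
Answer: $34075$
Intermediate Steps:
$o = -25$ ($o = \left(3 + 2\right) \left(-1 - 4\right) = 5 \left(-5\right) = -25$)
$l{\left(m \right)} = 29$ ($l{\left(m \right)} = 4 - -25 = 4 + 25 = 29$)
$- 25 l{\left(\left(-2 + 2\right) \left(\left(-3\right) 0 + 4\right) \right)} \left(-47\right) = \left(-25\right) 29 \left(-47\right) = \left(-725\right) \left(-47\right) = 34075$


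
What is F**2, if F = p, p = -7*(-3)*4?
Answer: 7056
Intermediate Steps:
p = 84 (p = -(-21)*4 = -1*(-84) = 84)
F = 84
F**2 = 84**2 = 7056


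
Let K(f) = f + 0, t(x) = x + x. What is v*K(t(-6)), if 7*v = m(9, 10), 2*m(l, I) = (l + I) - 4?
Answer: -90/7 ≈ -12.857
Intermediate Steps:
t(x) = 2*x
m(l, I) = -2 + I/2 + l/2 (m(l, I) = ((l + I) - 4)/2 = ((I + l) - 4)/2 = (-4 + I + l)/2 = -2 + I/2 + l/2)
K(f) = f
v = 15/14 (v = (-2 + (½)*10 + (½)*9)/7 = (-2 + 5 + 9/2)/7 = (⅐)*(15/2) = 15/14 ≈ 1.0714)
v*K(t(-6)) = 15*(2*(-6))/14 = (15/14)*(-12) = -90/7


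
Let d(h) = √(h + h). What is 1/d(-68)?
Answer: -I*√34/68 ≈ -0.085749*I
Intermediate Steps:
d(h) = √2*√h (d(h) = √(2*h) = √2*√h)
1/d(-68) = 1/(√2*√(-68)) = 1/(√2*(2*I*√17)) = 1/(2*I*√34) = -I*√34/68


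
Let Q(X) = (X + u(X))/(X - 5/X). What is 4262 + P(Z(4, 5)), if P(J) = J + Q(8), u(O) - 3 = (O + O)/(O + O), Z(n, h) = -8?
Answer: 251082/59 ≈ 4255.6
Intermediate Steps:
u(O) = 4 (u(O) = 3 + (O + O)/(O + O) = 3 + (2*O)/((2*O)) = 3 + (2*O)*(1/(2*O)) = 3 + 1 = 4)
Q(X) = (4 + X)/(X - 5/X) (Q(X) = (X + 4)/(X - 5/X) = (4 + X)/(X - 5/X))
P(J) = 96/59 + J (P(J) = J + 8*(4 + 8)/(-5 + 8²) = J + 8*12/(-5 + 64) = J + 8*12/59 = J + 8*(1/59)*12 = J + 96/59 = 96/59 + J)
4262 + P(Z(4, 5)) = 4262 + (96/59 - 8) = 4262 - 376/59 = 251082/59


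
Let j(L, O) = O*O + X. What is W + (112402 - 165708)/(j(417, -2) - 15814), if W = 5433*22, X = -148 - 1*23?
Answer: 1910198312/15981 ≈ 1.1953e+5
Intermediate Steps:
X = -171 (X = -148 - 23 = -171)
j(L, O) = -171 + O² (j(L, O) = O*O - 171 = O² - 171 = -171 + O²)
W = 119526
W + (112402 - 165708)/(j(417, -2) - 15814) = 119526 + (112402 - 165708)/((-171 + (-2)²) - 15814) = 119526 - 53306/((-171 + 4) - 15814) = 119526 - 53306/(-167 - 15814) = 119526 - 53306/(-15981) = 119526 - 53306*(-1/15981) = 119526 + 53306/15981 = 1910198312/15981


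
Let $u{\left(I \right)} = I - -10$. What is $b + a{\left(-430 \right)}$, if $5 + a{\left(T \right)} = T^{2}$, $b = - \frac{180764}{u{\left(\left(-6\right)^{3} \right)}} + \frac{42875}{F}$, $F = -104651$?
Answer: $\frac{2002447154992}{10779053} \approx 1.8577 \cdot 10^{5}$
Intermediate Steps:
$u{\left(I \right)} = 10 + I$ ($u{\left(I \right)} = I + 10 = 10 + I$)
$b = \frac{9454150557}{10779053}$ ($b = - \frac{180764}{10 + \left(-6\right)^{3}} + \frac{42875}{-104651} = - \frac{180764}{10 - 216} + 42875 \left(- \frac{1}{104651}\right) = - \frac{180764}{-206} - \frac{42875}{104651} = \left(-180764\right) \left(- \frac{1}{206}\right) - \frac{42875}{104651} = \frac{90382}{103} - \frac{42875}{104651} = \frac{9454150557}{10779053} \approx 877.09$)
$a{\left(T \right)} = -5 + T^{2}$
$b + a{\left(-430 \right)} = \frac{9454150557}{10779053} - \left(5 - \left(-430\right)^{2}\right) = \frac{9454150557}{10779053} + \left(-5 + 184900\right) = \frac{9454150557}{10779053} + 184895 = \frac{2002447154992}{10779053}$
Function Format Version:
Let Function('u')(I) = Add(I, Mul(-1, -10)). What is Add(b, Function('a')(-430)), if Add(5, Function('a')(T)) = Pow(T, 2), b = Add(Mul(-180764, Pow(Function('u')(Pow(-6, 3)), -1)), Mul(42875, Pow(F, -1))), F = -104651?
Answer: Rational(2002447154992, 10779053) ≈ 1.8577e+5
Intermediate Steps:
Function('u')(I) = Add(10, I) (Function('u')(I) = Add(I, 10) = Add(10, I))
b = Rational(9454150557, 10779053) (b = Add(Mul(-180764, Pow(Add(10, Pow(-6, 3)), -1)), Mul(42875, Pow(-104651, -1))) = Add(Mul(-180764, Pow(Add(10, -216), -1)), Mul(42875, Rational(-1, 104651))) = Add(Mul(-180764, Pow(-206, -1)), Rational(-42875, 104651)) = Add(Mul(-180764, Rational(-1, 206)), Rational(-42875, 104651)) = Add(Rational(90382, 103), Rational(-42875, 104651)) = Rational(9454150557, 10779053) ≈ 877.09)
Function('a')(T) = Add(-5, Pow(T, 2))
Add(b, Function('a')(-430)) = Add(Rational(9454150557, 10779053), Add(-5, Pow(-430, 2))) = Add(Rational(9454150557, 10779053), Add(-5, 184900)) = Add(Rational(9454150557, 10779053), 184895) = Rational(2002447154992, 10779053)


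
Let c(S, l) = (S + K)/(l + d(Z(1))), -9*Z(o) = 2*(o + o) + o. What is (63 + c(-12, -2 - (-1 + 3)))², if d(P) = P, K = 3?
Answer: 7096896/1681 ≈ 4221.8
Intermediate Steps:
Z(o) = -5*o/9 (Z(o) = -(2*(o + o) + o)/9 = -(2*(2*o) + o)/9 = -(4*o + o)/9 = -5*o/9)
c(S, l) = (3 + S)/(-5/9 + l) (c(S, l) = (S + 3)/(l - 5/9*1) = (3 + S)/(l - 5/9) = (3 + S)/(-5/9 + l))
(63 + c(-12, -2 - (-1 + 3)))² = (63 + 9*(3 - 12)/(-5 + 9*(-2 - (-1 + 3))))² = (63 + 9*(-9)/(-5 + 9*(-2 - 1*2)))² = (63 + 9*(-9)/(-5 + 9*(-2 - 2)))² = (63 + 9*(-9)/(-5 + 9*(-4)))² = (63 + 9*(-9)/(-5 - 36))² = (63 + 9*(-9)/(-41))² = (63 + 9*(-1/41)*(-9))² = (63 + 81/41)² = (2664/41)² = 7096896/1681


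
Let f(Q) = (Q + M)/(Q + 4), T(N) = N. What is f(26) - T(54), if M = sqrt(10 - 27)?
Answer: -797/15 + I*sqrt(17)/30 ≈ -53.133 + 0.13744*I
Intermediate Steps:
M = I*sqrt(17) (M = sqrt(-17) = I*sqrt(17) ≈ 4.1231*I)
f(Q) = (Q + I*sqrt(17))/(4 + Q) (f(Q) = (Q + I*sqrt(17))/(Q + 4) = (Q + I*sqrt(17))/(4 + Q))
f(26) - T(54) = (26 + I*sqrt(17))/(4 + 26) - 1*54 = (26 + I*sqrt(17))/30 - 54 = (13/15 + I*sqrt(17)/30) - 54 = -797/15 + I*sqrt(17)/30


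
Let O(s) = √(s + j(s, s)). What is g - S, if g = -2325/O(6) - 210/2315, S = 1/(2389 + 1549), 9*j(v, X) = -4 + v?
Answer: -165859/1823294 - 6975*√14/28 ≈ -932.16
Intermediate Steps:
j(v, X) = -4/9 + v/9 (j(v, X) = (-4 + v)/9 = -4/9 + v/9)
O(s) = √(-4/9 + 10*s/9) (O(s) = √(s + (-4/9 + s/9)) = √(-4/9 + 10*s/9))
S = 1/3938 ≈ 0.00025394
g = -42/463 - 6975*√14/28 (g = -2325*3/√(-4 + 10*6) - 210/2315 = -2325*3/√(-4 + 60) - 210*1/2315 = -2325*3*√14/28 - 42/463 = -6975*√14/28 - 42/463 = -42/463 - 6975*√14/28 ≈ -932.16)
g - S = (-42/463 - 6975*√14/28) - 1*1/3938 = (-42/463 - 6975*√14/28) - 1/3938 = -165859/1823294 - 6975*√14/28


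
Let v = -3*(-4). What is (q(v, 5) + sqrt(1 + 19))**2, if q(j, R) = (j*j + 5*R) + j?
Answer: 32781 + 724*sqrt(5) ≈ 34400.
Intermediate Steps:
v = 12
q(j, R) = j + j**2 + 5*R (q(j, R) = (j**2 + 5*R) + j = j + j**2 + 5*R)
(q(v, 5) + sqrt(1 + 19))**2 = ((12 + 12**2 + 5*5) + sqrt(1 + 19))**2 = ((12 + 144 + 25) + sqrt(20))**2 = (181 + 2*sqrt(5))**2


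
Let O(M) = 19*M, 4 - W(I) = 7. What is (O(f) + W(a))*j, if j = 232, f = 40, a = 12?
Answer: 175624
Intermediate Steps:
W(I) = -3 (W(I) = 4 - 1*7 = 4 - 7 = -3)
(O(f) + W(a))*j = (19*40 - 3)*232 = (760 - 3)*232 = 757*232 = 175624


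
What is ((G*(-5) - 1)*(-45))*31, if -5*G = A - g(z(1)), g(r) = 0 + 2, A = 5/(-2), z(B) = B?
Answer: 15345/2 ≈ 7672.5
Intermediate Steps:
A = -5/2 (A = 5*(-1/2) = -5/2 ≈ -2.5000)
g(r) = 2
G = 9/10 (G = -(-5/2 - 1*2)/5 = -(-5/2 - 2)/5 = -1/5*(-9/2) = 9/10 ≈ 0.90000)
((G*(-5) - 1)*(-45))*31 = (((9/10)*(-5) - 1)*(-45))*31 = ((-9/2 - 1)*(-45))*31 = -11/2*(-45)*31 = (495/2)*31 = 15345/2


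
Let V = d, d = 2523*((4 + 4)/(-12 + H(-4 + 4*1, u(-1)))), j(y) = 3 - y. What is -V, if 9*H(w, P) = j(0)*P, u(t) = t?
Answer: 60552/37 ≈ 1636.5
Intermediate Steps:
H(w, P) = P/3 (H(w, P) = ((3 - 1*0)*P)/9 = ((3 + 0)*P)/9 = (3*P)/9 = P/3)
d = -60552/37 (d = 2523*((4 + 4)/(-12 + (1/3)*(-1))) = 2523*(8/(-12 - 1/3)) = 2523*(8/(-37/3)) = 2523*(8*(-3/37)) = 2523*(-24/37) = -60552/37 ≈ -1636.5)
V = -60552/37 ≈ -1636.5
-V = -1*(-60552/37) = 60552/37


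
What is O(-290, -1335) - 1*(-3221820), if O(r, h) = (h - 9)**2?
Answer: 5028156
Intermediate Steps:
O(r, h) = (-9 + h)**2
O(-290, -1335) - 1*(-3221820) = (-9 - 1335)**2 - 1*(-3221820) = (-1344)**2 + 3221820 = 1806336 + 3221820 = 5028156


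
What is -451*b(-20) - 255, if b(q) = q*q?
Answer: -180655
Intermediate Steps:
b(q) = q**2
-451*b(-20) - 255 = -451*(-20)**2 - 255 = -451*400 - 255 = -180400 - 255 = -180655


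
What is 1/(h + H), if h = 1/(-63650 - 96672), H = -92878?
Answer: -160322/14890386717 ≈ -1.0767e-5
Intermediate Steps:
h = -1/160322 (h = 1/(-160322) = -1/160322 ≈ -6.2374e-6)
1/(h + H) = 1/(-1/160322 - 92878) = 1/(-14890386717/160322) = -160322/14890386717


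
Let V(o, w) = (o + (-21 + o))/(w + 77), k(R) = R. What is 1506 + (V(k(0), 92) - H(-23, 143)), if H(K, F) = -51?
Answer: 263112/169 ≈ 1556.9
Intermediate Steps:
V(o, w) = (-21 + 2*o)/(77 + w)
1506 + (V(k(0), 92) - H(-23, 143)) = 1506 + ((-21 + 2*0)/(77 + 92) - 1*(-51)) = 1506 + ((-21 + 0)/169 + 51) = 1506 + ((1/169)*(-21) + 51) = 1506 + (-21/169 + 51) = 1506 + 8598/169 = 263112/169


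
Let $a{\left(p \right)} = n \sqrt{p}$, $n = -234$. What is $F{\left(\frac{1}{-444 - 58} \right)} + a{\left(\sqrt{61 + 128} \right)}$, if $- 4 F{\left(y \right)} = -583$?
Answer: $\frac{583}{4} - 234 \cdot 3^{\frac{3}{4}} \sqrt[4]{7} \approx -721.87$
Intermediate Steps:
$a{\left(p \right)} = - 234 \sqrt{p}$
$F{\left(y \right)} = \frac{583}{4}$ ($F{\left(y \right)} = \left(- \frac{1}{4}\right) \left(-583\right) = \frac{583}{4}$)
$F{\left(\frac{1}{-444 - 58} \right)} + a{\left(\sqrt{61 + 128} \right)} = \frac{583}{4} - 234 \sqrt{\sqrt{61 + 128}} = \frac{583}{4} - 234 \sqrt{\sqrt{189}} = \frac{583}{4} - 234 \sqrt{3 \sqrt{21}} = \frac{583}{4} - 234 \cdot 3^{\frac{3}{4}} \sqrt[4]{7}$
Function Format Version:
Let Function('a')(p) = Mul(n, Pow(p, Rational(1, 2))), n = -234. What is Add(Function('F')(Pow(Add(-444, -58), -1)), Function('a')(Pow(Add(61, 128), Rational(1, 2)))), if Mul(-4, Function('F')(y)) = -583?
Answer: Add(Rational(583, 4), Mul(-234, Pow(3, Rational(3, 4)), Pow(7, Rational(1, 4)))) ≈ -721.87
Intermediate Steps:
Function('a')(p) = Mul(-234, Pow(p, Rational(1, 2)))
Function('F')(y) = Rational(583, 4) (Function('F')(y) = Mul(Rational(-1, 4), -583) = Rational(583, 4))
Add(Function('F')(Pow(Add(-444, -58), -1)), Function('a')(Pow(Add(61, 128), Rational(1, 2)))) = Add(Rational(583, 4), Mul(-234, Pow(Pow(Add(61, 128), Rational(1, 2)), Rational(1, 2)))) = Add(Rational(583, 4), Mul(-234, Pow(Pow(189, Rational(1, 2)), Rational(1, 2)))) = Add(Rational(583, 4), Mul(-234, Pow(Mul(3, Pow(21, Rational(1, 2))), Rational(1, 2)))) = Add(Rational(583, 4), Mul(-234, Mul(Pow(3, Rational(3, 4)), Pow(7, Rational(1, 4))))) = Add(Rational(583, 4), Mul(-234, Pow(3, Rational(3, 4)), Pow(7, Rational(1, 4))))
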